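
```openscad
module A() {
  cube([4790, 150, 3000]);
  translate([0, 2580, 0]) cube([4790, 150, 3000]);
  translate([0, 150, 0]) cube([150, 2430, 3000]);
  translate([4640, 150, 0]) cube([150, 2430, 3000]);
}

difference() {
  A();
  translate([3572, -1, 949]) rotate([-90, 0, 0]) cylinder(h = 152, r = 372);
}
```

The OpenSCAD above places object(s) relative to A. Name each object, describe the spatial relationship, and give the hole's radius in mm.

A is a house frame. The house frame has a circular hole through its front wall. The hole's radius is 372 mm.

The subtracted cylinder has r = 372 mm.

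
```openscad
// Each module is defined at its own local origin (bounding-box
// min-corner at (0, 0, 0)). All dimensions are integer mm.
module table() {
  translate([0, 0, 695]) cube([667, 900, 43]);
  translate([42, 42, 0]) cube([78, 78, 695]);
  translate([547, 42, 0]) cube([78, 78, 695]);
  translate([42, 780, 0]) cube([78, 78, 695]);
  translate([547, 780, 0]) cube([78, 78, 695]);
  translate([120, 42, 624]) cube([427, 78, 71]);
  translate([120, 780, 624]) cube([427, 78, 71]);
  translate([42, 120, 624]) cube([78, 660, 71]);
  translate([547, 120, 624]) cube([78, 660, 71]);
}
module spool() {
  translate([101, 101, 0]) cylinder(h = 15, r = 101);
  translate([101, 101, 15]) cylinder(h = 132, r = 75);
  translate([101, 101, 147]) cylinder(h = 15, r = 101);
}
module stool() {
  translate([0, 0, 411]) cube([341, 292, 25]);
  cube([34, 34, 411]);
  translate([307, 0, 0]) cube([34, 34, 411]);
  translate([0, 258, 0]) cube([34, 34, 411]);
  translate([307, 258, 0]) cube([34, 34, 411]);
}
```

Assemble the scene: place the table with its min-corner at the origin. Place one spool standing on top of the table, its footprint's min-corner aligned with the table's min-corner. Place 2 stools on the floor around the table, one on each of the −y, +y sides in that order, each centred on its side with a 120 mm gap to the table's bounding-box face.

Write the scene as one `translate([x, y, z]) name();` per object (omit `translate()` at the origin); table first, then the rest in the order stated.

table();
translate([0, 0, 738]) spool();
translate([163, -412, 0]) stool();
translate([163, 1020, 0]) stool();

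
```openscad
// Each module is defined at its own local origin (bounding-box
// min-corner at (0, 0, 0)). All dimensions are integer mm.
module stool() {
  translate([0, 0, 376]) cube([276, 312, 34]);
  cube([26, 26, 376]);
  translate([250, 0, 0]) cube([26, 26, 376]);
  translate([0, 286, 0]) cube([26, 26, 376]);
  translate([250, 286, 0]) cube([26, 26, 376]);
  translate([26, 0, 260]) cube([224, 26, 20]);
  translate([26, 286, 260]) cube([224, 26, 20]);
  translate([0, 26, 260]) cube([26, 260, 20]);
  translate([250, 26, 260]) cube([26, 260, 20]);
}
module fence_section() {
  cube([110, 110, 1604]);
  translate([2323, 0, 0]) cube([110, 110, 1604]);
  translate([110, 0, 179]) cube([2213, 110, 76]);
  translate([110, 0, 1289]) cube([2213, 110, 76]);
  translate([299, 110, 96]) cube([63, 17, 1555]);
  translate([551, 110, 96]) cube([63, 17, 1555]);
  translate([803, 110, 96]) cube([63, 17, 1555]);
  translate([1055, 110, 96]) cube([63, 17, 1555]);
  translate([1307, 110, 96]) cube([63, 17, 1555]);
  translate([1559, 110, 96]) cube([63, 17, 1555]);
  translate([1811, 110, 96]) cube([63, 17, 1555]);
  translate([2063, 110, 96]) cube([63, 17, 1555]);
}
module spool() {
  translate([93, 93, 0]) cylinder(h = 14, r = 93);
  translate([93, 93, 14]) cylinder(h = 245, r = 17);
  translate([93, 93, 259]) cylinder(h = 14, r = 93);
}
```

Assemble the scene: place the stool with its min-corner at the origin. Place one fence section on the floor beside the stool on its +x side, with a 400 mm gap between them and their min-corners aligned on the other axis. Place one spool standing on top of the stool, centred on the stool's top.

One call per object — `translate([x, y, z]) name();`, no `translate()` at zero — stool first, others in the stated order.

stool();
translate([676, 0, 0]) fence_section();
translate([45, 63, 410]) spool();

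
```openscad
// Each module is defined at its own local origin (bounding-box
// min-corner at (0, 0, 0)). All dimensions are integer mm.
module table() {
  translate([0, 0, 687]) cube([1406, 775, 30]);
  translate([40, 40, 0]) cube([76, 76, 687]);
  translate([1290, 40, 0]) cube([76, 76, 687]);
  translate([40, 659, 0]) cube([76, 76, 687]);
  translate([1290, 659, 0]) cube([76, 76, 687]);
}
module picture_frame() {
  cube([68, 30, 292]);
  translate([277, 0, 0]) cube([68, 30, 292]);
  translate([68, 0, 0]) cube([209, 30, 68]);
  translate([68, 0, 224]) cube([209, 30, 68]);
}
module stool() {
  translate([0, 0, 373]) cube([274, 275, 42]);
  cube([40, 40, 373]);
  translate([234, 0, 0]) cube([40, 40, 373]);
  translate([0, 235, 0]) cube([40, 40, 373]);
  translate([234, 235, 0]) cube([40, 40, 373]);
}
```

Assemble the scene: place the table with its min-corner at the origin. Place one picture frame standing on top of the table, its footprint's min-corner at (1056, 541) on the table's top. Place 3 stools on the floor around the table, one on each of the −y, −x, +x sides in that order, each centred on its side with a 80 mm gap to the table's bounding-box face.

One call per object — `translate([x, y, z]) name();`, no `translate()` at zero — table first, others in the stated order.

table();
translate([1056, 541, 717]) picture_frame();
translate([566, -355, 0]) stool();
translate([-354, 250, 0]) stool();
translate([1486, 250, 0]) stool();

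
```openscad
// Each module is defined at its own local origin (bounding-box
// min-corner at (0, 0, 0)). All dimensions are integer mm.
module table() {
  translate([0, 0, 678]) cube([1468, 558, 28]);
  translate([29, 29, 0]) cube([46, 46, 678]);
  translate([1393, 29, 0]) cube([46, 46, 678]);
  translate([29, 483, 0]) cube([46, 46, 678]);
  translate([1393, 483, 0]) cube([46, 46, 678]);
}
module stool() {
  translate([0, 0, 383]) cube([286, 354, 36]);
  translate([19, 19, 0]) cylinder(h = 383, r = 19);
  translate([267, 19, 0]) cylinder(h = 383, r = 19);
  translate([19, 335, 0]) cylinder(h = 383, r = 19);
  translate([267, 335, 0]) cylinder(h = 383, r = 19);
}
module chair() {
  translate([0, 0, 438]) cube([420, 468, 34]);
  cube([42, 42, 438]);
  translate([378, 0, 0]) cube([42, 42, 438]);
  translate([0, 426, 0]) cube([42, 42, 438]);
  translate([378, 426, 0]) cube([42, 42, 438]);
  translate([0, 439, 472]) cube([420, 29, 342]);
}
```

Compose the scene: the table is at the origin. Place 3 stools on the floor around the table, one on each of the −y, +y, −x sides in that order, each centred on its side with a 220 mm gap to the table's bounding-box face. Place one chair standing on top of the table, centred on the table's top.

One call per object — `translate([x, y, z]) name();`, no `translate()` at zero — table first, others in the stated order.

table();
translate([591, -574, 0]) stool();
translate([591, 778, 0]) stool();
translate([-506, 102, 0]) stool();
translate([524, 45, 706]) chair();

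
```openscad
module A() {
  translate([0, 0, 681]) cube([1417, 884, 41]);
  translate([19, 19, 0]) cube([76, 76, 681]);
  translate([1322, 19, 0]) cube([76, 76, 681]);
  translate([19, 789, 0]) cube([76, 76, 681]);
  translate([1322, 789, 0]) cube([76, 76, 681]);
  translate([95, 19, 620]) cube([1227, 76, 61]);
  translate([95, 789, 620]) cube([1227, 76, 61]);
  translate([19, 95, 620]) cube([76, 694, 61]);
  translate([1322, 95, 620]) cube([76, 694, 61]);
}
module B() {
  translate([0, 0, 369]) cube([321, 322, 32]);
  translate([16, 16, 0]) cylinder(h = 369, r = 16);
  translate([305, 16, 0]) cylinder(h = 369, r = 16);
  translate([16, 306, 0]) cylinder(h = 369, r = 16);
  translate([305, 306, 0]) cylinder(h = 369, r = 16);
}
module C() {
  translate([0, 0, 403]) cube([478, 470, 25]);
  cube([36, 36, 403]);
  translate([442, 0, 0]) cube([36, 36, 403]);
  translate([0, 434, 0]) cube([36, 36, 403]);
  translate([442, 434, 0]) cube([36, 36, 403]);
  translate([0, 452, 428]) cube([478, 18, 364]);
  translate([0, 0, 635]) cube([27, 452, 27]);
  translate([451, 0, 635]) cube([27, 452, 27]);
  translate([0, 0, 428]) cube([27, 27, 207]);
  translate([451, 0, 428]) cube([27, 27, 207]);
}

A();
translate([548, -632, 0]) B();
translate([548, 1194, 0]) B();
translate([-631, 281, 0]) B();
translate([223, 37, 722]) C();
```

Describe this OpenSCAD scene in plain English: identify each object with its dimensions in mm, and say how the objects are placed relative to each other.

A is a rectangular dining table. The top is 1417×884×41 mm with its upper surface at z = 722 mm. It stands on four 76×76 mm square legs, each inset 19 mm from the nearest pair of top edges, running from the floor to the underside of the top. Four apron rails, 76 mm thick and 61 mm tall, run between adjacent legs with their top edges flush with the underside of the top and their outer faces flush with the legs' outer faces.

B is a four-legged stool. The seat is a 321×322×32 mm slab whose top surface is at z = 401 mm; four round legs, each 32 mm in diameter, run from the floor (z = 0) to the underside of the seat, each leg's axis is inset half a diameter from the nearest pair of seat edges (so the leg's bounding box is flush with the corner).

C is a chair. The seat is a 478×470×25 mm slab with its top at z = 428 mm, on four 36×36 mm corner legs (flush with the seat edges, standing on z = 0). A flat backrest 18 mm thick, 364 mm tall, spans the full seat width and rises from the seat top along its +y edge, rear face flush with the rear of the seat. Two armrests of 27×27 mm section run along each side from the seat's front edge to the front of the backrest, top faces 234 mm above the seat top and outer faces flush with the seat's x-edges; a 27×27 mm post under the front of each armrest stands on the seat at the front corner.

Three stools sit around the table at the −y, +y, −x sides. The chair is on top of the table.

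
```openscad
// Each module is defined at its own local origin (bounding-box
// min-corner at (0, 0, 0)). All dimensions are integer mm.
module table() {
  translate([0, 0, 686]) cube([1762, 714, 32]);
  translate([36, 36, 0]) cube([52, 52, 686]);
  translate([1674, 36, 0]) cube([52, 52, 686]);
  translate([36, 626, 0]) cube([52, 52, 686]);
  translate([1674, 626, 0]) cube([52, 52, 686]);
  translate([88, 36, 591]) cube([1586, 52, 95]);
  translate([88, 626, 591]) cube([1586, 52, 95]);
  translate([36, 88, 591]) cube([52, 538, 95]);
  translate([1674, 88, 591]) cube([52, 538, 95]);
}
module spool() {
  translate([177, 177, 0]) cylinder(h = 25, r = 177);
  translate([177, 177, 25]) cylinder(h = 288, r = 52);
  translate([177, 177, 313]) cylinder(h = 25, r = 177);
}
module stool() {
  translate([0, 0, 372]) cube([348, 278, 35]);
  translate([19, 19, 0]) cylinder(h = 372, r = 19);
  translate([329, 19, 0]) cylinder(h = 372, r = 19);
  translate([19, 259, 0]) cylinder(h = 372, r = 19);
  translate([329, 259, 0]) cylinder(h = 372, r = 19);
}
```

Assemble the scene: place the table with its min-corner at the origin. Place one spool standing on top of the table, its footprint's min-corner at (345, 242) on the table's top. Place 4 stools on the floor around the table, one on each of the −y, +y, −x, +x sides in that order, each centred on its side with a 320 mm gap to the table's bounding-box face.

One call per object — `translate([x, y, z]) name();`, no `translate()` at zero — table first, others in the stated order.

table();
translate([345, 242, 718]) spool();
translate([707, -598, 0]) stool();
translate([707, 1034, 0]) stool();
translate([-668, 218, 0]) stool();
translate([2082, 218, 0]) stool();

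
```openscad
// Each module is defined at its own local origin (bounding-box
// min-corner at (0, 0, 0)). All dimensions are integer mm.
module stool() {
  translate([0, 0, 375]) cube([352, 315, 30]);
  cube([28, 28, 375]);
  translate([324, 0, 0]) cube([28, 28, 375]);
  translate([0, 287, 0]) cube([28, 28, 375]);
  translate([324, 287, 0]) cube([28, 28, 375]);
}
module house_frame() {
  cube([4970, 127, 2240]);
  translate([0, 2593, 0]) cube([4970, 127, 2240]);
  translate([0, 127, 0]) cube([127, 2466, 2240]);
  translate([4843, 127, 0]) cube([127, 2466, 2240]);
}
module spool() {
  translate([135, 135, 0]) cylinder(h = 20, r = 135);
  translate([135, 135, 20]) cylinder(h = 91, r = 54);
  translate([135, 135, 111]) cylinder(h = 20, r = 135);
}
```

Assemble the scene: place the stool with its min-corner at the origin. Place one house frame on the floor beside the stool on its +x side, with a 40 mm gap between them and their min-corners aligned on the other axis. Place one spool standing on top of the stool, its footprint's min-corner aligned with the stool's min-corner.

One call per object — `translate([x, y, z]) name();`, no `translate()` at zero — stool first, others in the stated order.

stool();
translate([392, 0, 0]) house_frame();
translate([0, 0, 405]) spool();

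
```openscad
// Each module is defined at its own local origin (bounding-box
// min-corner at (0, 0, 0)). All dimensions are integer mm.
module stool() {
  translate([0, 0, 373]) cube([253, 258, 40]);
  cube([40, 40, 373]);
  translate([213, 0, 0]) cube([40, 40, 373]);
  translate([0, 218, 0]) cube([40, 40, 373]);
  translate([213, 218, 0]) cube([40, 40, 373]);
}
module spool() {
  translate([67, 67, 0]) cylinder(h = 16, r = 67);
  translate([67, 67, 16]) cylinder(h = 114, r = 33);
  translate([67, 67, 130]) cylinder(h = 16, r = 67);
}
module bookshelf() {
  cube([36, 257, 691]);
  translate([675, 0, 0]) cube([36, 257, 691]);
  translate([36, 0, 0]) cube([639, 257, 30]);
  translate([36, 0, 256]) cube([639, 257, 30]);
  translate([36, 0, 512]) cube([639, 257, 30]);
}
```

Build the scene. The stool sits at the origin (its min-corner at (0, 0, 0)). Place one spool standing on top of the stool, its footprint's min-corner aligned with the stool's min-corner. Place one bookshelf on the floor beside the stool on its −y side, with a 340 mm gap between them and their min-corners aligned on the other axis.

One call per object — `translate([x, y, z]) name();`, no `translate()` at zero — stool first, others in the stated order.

stool();
translate([0, 0, 413]) spool();
translate([0, -597, 0]) bookshelf();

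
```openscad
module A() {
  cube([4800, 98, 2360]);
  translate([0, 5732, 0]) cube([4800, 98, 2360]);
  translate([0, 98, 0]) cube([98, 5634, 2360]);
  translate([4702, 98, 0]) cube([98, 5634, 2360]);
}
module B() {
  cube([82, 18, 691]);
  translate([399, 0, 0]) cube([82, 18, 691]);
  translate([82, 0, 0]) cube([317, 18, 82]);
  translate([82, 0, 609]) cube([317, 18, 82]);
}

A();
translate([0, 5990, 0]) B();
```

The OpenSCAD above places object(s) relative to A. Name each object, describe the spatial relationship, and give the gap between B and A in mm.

A is a house frame. B is a picture frame. The picture frame is on the floor beside the house frame on its +y side. The gap between the picture frame and the house frame is 160 mm.

The picture frame's nearest face is 160 mm from the house frame's +y face.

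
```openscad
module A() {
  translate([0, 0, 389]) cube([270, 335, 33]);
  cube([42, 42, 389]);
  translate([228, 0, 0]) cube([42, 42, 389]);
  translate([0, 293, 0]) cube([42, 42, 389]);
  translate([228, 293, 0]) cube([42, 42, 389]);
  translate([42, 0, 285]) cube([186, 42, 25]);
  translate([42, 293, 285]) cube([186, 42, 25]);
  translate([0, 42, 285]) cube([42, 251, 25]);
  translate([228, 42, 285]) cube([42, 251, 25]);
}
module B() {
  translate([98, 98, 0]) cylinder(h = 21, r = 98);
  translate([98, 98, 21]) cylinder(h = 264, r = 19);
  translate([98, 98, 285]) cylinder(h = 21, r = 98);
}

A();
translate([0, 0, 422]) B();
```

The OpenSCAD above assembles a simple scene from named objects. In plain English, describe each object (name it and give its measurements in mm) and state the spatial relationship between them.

A is a four-legged stool. The seat is a 270×335×33 mm slab whose top surface is at z = 422 mm; four square legs, each 42×42 mm in cross-section, run from the floor (z = 0) to the underside of the seat, each flush with a corner of the seat. Four stretchers, 42 mm wide and 25 mm tall, connect adjacent legs with their undersides at z = 285 mm, each running between the inner faces of the legs it joins and aligned with the legs' outer faces on the other axis.

B is a spool: two coaxial disc flanges of radius 98 mm and thickness 21 mm, joined by a core cylinder of radius 19 mm and height 264 mm. The lower flange rests on z = 0 and the three cylinders share a vertical axis.

The spool is on top of the stool.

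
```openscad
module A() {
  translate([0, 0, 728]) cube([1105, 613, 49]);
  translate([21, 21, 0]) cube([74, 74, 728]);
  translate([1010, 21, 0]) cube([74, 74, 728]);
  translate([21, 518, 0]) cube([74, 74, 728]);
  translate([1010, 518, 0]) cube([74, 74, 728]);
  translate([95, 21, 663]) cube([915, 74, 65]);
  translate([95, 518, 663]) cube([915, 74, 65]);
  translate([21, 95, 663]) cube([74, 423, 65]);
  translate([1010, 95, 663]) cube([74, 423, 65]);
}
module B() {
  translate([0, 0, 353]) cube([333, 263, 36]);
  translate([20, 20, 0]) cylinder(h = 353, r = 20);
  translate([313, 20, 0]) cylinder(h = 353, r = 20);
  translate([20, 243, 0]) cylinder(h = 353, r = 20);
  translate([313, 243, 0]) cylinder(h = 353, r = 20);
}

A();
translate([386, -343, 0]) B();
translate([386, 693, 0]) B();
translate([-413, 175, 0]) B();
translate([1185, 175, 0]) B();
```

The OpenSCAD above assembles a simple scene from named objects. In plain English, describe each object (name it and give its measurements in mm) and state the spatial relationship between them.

A is a table with a 1105×613 mm rectangular top, 49 mm thick, top surface at z = 777 mm, supported by four 74×74 mm square legs, each inset 21 mm from the nearest pair of top edges, running from the floor. Four apron rails, 74 mm thick and 65 mm tall, run between adjacent legs with their top edges flush with the underside of the top and their outer faces flush with the legs' outer faces.

B is a four-legged stool. The seat is a 333×263×36 mm slab whose top surface is at z = 389 mm; four round legs, each 40 mm in diameter, run from the floor (z = 0) to the underside of the seat, each leg's axis is inset half a diameter from the nearest pair of seat edges (so the leg's bounding box is flush with the corner).

Four stools sit around the table at the −y, +y, −x, +x sides.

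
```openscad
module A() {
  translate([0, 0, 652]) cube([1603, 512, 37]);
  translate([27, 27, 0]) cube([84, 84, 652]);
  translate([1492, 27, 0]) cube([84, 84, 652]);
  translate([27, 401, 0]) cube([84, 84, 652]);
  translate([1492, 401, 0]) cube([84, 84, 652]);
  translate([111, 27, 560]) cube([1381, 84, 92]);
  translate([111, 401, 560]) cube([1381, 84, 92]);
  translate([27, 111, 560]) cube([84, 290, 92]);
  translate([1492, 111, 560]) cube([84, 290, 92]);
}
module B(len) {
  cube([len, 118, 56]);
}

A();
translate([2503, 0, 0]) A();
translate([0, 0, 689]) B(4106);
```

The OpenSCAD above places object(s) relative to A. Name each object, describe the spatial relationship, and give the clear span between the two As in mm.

Second table starts at x = 2503; first ends at x = 1603; clear span = 2503 − 1603 = 900 mm.

A is a table. B is a beam. A beam spans the tops of two tables. The clear span between the two tables is 900 mm.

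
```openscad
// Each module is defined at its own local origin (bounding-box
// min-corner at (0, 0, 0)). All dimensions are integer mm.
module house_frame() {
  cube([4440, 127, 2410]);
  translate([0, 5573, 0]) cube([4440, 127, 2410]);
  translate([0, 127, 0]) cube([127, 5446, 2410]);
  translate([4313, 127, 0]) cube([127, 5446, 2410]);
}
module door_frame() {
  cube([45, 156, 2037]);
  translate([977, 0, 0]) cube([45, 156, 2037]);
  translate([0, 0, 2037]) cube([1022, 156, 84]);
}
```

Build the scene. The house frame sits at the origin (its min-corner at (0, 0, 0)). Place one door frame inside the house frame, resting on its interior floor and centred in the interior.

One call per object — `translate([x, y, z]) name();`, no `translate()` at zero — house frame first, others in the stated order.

house_frame();
translate([1709, 2772, 0]) door_frame();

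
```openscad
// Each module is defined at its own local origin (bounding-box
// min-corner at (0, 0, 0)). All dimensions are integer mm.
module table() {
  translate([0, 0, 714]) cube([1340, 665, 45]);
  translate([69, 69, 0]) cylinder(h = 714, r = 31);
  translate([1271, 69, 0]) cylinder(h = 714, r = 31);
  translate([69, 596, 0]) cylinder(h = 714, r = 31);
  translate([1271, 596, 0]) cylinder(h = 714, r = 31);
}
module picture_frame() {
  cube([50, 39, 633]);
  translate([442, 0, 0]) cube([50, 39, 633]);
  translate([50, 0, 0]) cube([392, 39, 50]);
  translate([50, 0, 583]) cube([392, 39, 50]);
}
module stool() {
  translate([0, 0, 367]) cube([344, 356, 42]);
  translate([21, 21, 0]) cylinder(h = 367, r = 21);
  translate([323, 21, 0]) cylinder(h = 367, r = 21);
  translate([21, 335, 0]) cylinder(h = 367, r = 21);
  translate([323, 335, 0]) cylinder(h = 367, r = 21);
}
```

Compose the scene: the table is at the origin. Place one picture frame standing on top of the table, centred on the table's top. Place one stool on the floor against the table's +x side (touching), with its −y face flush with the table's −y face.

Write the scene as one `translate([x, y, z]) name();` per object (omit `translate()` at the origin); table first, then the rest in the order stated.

table();
translate([424, 313, 759]) picture_frame();
translate([1340, 0, 0]) stool();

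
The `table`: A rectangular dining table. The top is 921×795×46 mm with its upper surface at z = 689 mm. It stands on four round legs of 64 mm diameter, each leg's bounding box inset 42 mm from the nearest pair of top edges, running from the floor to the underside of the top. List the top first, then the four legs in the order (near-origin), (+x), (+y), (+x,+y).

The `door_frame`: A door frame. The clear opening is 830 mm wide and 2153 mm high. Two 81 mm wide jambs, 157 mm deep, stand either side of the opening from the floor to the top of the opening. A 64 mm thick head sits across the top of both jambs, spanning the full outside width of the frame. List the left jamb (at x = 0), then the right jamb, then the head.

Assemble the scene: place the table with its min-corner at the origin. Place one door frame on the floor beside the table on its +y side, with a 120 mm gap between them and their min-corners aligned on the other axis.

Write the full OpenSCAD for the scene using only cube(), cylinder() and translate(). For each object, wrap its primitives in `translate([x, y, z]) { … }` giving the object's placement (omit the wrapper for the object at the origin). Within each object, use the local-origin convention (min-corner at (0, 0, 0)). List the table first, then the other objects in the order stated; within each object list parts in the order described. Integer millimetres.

translate([0, 0, 643]) cube([921, 795, 46]);
translate([74, 74, 0]) cylinder(h = 643, r = 32);
translate([847, 74, 0]) cylinder(h = 643, r = 32);
translate([74, 721, 0]) cylinder(h = 643, r = 32);
translate([847, 721, 0]) cylinder(h = 643, r = 32);
translate([0, 915, 0]) {
  cube([81, 157, 2153]);
  translate([911, 0, 0]) cube([81, 157, 2153]);
  translate([0, 0, 2153]) cube([992, 157, 64]);
}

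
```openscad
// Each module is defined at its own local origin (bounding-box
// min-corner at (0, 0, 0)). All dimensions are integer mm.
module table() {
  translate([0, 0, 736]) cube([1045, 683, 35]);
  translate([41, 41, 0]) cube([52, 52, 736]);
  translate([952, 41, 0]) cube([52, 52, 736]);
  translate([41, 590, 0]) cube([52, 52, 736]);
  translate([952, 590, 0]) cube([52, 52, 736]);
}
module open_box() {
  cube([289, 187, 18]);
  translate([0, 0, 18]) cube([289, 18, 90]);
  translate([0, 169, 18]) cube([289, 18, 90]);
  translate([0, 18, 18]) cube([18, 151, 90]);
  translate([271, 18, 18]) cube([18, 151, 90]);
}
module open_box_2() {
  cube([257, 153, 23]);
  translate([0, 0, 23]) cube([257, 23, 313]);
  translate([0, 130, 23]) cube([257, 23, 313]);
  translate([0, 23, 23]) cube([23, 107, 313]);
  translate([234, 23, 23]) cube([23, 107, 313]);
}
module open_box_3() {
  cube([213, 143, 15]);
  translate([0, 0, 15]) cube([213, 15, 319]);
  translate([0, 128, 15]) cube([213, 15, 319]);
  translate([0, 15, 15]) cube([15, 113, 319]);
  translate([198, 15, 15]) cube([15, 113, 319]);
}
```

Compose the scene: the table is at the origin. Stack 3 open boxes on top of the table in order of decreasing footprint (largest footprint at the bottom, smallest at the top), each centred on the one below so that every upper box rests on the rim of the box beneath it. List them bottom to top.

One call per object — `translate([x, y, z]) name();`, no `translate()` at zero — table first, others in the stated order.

table();
translate([378, 248, 771]) open_box();
translate([394, 265, 879]) open_box_2();
translate([416, 270, 1215]) open_box_3();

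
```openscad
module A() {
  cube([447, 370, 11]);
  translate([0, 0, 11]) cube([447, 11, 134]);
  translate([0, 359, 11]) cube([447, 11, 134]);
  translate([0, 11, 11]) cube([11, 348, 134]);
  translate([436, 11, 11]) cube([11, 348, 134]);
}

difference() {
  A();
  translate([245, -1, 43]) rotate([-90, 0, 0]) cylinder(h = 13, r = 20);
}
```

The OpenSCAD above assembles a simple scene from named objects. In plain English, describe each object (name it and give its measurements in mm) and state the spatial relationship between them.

A is an open storage box with external size 447×370×145 mm and wall thickness 11 mm (the base is also 11 mm thick). The base covers the whole footprint; the four walls stand on the base, with the y-facing walls full-width and the x-facing walls fitting between their inner faces.

The open box has a circular hole of radius 20 mm through its front wall, centred at (x = 245, z = 43).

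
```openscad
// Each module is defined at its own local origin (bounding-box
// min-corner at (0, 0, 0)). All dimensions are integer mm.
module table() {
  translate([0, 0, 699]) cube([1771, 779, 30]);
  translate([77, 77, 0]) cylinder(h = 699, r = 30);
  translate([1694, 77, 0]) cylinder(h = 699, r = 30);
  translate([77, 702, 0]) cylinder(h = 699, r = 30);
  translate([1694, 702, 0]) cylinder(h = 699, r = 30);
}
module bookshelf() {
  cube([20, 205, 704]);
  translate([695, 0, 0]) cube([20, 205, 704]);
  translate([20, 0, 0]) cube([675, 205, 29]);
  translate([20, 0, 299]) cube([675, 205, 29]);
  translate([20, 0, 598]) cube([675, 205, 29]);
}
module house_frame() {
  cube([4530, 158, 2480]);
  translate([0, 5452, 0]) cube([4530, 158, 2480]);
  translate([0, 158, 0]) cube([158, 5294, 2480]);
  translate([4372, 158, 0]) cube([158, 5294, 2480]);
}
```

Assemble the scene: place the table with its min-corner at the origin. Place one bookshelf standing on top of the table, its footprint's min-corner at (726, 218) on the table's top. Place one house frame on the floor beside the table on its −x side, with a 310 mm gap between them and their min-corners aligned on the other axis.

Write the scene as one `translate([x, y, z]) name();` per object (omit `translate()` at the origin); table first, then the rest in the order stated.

table();
translate([726, 218, 729]) bookshelf();
translate([-4840, 0, 0]) house_frame();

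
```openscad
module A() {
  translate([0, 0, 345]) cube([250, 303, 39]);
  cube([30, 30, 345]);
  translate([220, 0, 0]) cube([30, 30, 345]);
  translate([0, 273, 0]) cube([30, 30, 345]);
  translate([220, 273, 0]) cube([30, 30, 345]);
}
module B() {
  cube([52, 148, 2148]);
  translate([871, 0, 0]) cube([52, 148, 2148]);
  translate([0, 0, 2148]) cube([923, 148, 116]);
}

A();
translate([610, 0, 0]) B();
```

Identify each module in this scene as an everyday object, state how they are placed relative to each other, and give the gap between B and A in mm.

A is a stool. B is a door frame. The door frame is on the floor beside the stool on its +x side. The gap between the door frame and the stool is 360 mm.

The door frame's nearest face is 360 mm from the stool's +x face.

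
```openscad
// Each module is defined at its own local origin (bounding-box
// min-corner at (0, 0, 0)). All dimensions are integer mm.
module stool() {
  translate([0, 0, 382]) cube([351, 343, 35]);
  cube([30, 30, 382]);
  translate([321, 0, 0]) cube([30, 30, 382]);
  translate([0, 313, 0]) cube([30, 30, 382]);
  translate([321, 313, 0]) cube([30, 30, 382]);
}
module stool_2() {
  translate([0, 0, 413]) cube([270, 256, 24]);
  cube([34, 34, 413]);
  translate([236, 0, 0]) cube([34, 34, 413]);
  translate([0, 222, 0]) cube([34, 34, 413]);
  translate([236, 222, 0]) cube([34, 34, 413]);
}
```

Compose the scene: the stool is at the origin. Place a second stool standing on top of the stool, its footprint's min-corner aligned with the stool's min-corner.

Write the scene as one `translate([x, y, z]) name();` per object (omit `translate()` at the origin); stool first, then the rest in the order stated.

stool();
translate([0, 0, 417]) stool_2();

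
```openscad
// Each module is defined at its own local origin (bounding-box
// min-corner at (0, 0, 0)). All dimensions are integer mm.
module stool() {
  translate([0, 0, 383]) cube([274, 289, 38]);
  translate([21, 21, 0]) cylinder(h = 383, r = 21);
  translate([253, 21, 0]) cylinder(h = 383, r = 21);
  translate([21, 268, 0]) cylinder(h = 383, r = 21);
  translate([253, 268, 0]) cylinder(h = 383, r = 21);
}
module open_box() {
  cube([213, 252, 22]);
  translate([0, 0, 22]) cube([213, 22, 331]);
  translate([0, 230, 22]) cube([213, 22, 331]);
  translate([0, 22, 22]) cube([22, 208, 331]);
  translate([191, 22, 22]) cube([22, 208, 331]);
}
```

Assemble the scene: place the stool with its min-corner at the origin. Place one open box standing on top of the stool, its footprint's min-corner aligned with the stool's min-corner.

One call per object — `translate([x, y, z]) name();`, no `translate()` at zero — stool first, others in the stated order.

stool();
translate([0, 0, 421]) open_box();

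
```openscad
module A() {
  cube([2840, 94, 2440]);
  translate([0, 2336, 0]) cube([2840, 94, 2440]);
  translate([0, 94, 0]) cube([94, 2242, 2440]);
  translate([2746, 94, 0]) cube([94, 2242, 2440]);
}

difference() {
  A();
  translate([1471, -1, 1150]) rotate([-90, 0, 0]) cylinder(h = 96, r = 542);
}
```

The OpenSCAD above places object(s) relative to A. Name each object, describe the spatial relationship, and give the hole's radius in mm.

A is a house frame. The house frame has a circular hole through its front wall. The hole's radius is 542 mm.

The subtracted cylinder has r = 542 mm.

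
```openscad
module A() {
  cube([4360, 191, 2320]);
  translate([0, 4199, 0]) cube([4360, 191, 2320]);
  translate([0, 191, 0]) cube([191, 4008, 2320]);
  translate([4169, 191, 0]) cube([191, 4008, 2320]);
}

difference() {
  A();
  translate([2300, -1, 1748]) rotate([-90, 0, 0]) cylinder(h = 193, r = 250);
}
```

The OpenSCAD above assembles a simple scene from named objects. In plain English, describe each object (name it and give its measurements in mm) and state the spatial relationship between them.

A is the wall frame of a small rectangular building: four walls, each 2320 mm tall and 191 mm thick, enclosing a footprint 4360 mm (x) by 4390 mm (y) outside-to-outside, with no floor or roof. The front and back walls (the −y and +y sides) span the full width; the two side walls fit between them.

The house frame has a circular hole of radius 250 mm through its front wall, centred at (x = 2300, z = 1748).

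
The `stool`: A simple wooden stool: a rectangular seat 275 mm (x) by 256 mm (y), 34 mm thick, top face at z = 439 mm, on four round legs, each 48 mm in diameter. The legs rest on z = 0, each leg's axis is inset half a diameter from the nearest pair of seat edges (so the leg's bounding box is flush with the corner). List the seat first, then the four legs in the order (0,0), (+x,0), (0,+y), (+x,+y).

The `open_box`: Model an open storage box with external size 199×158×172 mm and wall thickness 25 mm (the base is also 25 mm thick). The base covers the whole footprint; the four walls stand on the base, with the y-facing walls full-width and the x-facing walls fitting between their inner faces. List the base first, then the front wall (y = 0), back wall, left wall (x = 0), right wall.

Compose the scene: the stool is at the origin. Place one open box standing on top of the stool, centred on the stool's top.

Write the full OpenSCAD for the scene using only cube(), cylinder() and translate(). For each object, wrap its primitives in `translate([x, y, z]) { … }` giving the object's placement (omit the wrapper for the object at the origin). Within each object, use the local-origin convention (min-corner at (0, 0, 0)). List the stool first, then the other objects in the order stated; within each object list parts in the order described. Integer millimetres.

translate([0, 0, 405]) cube([275, 256, 34]);
translate([24, 24, 0]) cylinder(h = 405, r = 24);
translate([251, 24, 0]) cylinder(h = 405, r = 24);
translate([24, 232, 0]) cylinder(h = 405, r = 24);
translate([251, 232, 0]) cylinder(h = 405, r = 24);
translate([38, 49, 439]) {
  cube([199, 158, 25]);
  translate([0, 0, 25]) cube([199, 25, 147]);
  translate([0, 133, 25]) cube([199, 25, 147]);
  translate([0, 25, 25]) cube([25, 108, 147]);
  translate([174, 25, 25]) cube([25, 108, 147]);
}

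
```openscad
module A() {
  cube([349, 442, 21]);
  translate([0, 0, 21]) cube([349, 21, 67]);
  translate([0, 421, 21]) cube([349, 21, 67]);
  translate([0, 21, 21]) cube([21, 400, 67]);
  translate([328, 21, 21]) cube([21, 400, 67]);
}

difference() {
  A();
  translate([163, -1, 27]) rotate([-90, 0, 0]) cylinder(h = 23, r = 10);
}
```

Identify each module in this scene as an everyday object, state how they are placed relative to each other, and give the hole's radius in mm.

The subtracted cylinder has r = 10 mm.

A is an open box. The open box has a circular hole through its front wall. The hole's radius is 10 mm.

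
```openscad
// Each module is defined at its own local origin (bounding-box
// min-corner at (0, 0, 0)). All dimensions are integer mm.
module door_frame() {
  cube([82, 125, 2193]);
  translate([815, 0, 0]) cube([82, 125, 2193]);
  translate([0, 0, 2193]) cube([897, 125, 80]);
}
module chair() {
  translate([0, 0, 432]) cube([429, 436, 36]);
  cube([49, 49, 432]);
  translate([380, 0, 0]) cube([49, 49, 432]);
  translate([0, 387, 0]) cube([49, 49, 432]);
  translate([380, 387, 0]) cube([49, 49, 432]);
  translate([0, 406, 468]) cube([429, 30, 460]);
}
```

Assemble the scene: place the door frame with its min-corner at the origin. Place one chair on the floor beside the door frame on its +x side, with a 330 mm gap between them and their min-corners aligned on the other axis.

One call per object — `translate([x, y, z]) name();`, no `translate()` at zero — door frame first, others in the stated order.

door_frame();
translate([1227, 0, 0]) chair();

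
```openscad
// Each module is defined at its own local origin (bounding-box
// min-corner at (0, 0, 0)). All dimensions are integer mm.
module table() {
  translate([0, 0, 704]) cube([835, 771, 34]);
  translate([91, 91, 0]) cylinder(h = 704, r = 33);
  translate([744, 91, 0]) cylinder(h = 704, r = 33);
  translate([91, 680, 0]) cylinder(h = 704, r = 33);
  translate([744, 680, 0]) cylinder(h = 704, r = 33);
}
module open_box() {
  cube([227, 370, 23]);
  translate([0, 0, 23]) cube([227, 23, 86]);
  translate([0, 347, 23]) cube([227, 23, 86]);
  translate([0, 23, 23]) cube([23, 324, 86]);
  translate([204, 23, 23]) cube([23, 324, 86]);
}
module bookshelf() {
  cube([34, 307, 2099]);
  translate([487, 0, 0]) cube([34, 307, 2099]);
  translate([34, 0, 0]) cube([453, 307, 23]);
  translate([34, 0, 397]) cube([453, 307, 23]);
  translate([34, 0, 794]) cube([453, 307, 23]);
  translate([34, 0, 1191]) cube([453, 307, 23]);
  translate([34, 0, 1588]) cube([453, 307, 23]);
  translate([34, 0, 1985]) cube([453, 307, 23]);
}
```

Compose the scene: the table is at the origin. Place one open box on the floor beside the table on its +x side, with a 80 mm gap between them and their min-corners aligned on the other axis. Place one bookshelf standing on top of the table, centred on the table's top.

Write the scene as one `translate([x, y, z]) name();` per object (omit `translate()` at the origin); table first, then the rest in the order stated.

table();
translate([915, 0, 0]) open_box();
translate([157, 232, 738]) bookshelf();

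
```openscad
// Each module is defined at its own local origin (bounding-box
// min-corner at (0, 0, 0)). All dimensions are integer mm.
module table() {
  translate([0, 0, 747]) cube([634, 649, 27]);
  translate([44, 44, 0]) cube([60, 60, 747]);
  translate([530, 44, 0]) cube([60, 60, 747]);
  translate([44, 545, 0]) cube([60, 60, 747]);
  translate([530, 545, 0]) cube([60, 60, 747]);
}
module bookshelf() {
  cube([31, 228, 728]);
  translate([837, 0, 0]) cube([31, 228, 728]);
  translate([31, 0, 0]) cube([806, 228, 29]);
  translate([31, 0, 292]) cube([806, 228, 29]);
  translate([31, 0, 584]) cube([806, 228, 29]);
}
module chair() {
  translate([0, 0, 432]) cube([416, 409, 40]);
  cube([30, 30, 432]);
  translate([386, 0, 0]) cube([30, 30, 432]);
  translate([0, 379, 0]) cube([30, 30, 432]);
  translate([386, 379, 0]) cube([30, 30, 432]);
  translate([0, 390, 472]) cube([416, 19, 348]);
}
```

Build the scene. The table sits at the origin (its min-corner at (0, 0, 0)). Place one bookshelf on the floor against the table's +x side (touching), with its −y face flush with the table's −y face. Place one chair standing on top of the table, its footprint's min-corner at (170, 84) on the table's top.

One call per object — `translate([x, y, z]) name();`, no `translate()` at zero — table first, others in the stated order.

table();
translate([634, 0, 0]) bookshelf();
translate([170, 84, 774]) chair();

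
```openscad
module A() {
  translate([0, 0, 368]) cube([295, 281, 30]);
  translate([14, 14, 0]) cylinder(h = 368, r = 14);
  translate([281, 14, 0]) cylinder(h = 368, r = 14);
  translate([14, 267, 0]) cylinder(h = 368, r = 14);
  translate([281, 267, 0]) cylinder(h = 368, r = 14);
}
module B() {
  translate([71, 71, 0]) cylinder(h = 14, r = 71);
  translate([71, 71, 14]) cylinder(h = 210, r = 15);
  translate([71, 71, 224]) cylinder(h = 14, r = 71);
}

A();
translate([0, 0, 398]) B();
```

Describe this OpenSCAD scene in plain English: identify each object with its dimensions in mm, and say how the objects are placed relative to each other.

A is a four-legged stool. The seat is a 295×281×30 mm slab whose top surface is at z = 398 mm; four round legs, each 28 mm in diameter, run from the floor (z = 0) to the underside of the seat, each leg's axis is inset half a diameter from the nearest pair of seat edges (so the leg's bounding box is flush with the corner).

B is a spool: two coaxial disc flanges of radius 71 mm and thickness 14 mm, joined by a core cylinder of radius 15 mm and height 210 mm. The lower flange rests on z = 0 and the three cylinders share a vertical axis.

The spool is on top of the stool.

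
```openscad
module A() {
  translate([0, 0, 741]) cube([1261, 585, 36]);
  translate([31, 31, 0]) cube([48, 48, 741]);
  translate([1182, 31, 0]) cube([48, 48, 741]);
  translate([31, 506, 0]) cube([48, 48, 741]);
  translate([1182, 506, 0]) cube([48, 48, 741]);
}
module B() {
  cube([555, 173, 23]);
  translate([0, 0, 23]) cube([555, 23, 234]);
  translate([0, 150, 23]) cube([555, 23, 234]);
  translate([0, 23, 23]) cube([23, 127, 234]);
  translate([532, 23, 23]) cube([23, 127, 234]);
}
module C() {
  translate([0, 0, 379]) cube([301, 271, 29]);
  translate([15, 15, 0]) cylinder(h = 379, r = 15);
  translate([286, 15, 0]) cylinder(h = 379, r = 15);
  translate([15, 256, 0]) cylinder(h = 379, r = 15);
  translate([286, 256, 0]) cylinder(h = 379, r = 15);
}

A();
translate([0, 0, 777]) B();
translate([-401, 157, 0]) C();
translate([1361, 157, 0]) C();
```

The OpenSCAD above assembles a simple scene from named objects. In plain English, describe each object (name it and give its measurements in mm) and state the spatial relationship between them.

A is a rectangular dining table. The top is 1261×585×36 mm with its upper surface at z = 777 mm. It stands on four 48×48 mm square legs, each inset 31 mm from the nearest pair of top edges, running from the floor to the underside of the top.

B is an open-topped rectangular box: outside dimensions 555×173×257 mm, with a uniform wall and base thickness of 23 mm. The base is a full 555×173 slab on the floor; four walls sit on top of the base. The front and back walls (the −y and +y sides) span the full width; the two side walls fit between them.

C is a four-legged stool. The seat is 301×271 mm, 29 mm thick, top at z = 408 mm. It stands on four round legs, each 30 mm in diameter, from z = 0 to the seat underside, each leg's axis is inset half a diameter from the nearest pair of seat edges (so the leg's bounding box is flush with the corner).

The open box is on top of the table. Two stools sit around the table at the −x, +x sides.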